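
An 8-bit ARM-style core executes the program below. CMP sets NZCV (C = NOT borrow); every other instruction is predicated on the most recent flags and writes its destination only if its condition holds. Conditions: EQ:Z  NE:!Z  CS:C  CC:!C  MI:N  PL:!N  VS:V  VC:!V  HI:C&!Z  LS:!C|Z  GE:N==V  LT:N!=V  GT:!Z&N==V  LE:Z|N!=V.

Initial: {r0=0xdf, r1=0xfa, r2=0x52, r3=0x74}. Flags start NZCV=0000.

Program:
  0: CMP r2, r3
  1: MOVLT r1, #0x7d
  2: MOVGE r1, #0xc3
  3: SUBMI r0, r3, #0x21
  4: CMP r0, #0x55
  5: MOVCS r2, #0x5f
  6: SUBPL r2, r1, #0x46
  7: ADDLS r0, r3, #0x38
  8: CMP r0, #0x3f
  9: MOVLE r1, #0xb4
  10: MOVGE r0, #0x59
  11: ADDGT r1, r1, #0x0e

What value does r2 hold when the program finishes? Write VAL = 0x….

0: ✓ CMP  NZCV=1000
1: ✓ MOVLT  r1←0x7d
2: · MOVGE
3: ✓ SUBMI  r0←0x53
4: ✓ CMP  NZCV=1000
5: · MOVCS
6: · SUBPL
7: ✓ ADDLS  r0←0xac
8: ✓ CMP  NZCV=0011
9: ✓ MOVLE  r1←0xb4
10: · MOVGE
11: · ADDGT

VAL = 0x52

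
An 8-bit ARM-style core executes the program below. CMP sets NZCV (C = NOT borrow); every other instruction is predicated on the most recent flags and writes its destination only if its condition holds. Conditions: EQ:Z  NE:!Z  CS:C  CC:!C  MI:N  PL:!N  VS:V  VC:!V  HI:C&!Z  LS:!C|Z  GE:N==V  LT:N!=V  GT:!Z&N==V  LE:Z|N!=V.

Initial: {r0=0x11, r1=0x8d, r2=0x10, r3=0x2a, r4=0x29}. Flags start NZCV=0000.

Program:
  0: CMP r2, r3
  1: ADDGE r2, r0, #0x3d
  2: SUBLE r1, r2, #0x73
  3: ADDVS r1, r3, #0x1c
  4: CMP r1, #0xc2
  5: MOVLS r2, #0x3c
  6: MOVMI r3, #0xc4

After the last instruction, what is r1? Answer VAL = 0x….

VAL = 0x9d

[0] flags=1000 → (cmp)
[1] flags=1000 GE?F → skip
[2] flags=1000 LE?T → r1=0x9d
[3] flags=1000 VS?F → skip
[4] flags=1000 → (cmp)
[5] flags=1000 LS?T → r2=0x3c
[6] flags=1000 MI?T → r3=0xc4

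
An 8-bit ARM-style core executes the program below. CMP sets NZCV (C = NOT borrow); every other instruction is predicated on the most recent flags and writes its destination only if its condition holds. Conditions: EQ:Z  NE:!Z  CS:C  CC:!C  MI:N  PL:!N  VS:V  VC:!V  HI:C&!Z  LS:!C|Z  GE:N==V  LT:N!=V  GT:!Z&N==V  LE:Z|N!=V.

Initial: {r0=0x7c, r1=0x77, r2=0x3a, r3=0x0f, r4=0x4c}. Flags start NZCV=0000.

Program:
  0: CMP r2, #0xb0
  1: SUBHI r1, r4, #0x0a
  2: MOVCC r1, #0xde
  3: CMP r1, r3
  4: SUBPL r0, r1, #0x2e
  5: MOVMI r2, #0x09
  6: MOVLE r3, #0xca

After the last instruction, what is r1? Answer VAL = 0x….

0: ✓ CMP  NZCV=1001
1: · SUBHI
2: ✓ MOVCC  r1←0xde
3: ✓ CMP  NZCV=1010
4: · SUBPL
5: ✓ MOVMI  r2←0x09
6: ✓ MOVLE  r3←0xca

VAL = 0xde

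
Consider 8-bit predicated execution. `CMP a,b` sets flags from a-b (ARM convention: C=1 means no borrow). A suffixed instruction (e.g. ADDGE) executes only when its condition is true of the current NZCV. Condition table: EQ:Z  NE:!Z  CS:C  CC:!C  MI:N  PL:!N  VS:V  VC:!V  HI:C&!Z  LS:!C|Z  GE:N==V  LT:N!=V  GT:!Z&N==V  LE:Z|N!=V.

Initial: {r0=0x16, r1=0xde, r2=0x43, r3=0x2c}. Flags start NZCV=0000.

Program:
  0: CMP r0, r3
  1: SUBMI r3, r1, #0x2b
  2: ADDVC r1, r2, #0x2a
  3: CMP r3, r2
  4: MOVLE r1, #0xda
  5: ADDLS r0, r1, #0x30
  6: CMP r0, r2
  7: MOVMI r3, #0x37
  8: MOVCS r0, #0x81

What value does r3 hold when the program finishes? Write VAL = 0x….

[0] flags=1000 → (cmp)
[1] flags=1000 MI?T → r3=0xb3
[2] flags=1000 VC?T → r1=0x6d
[3] flags=0011 → (cmp)
[4] flags=0011 LE?T → r1=0xda
[5] flags=0011 LS?F → skip
[6] flags=1000 → (cmp)
[7] flags=1000 MI?T → r3=0x37
[8] flags=1000 CS?F → skip

VAL = 0x37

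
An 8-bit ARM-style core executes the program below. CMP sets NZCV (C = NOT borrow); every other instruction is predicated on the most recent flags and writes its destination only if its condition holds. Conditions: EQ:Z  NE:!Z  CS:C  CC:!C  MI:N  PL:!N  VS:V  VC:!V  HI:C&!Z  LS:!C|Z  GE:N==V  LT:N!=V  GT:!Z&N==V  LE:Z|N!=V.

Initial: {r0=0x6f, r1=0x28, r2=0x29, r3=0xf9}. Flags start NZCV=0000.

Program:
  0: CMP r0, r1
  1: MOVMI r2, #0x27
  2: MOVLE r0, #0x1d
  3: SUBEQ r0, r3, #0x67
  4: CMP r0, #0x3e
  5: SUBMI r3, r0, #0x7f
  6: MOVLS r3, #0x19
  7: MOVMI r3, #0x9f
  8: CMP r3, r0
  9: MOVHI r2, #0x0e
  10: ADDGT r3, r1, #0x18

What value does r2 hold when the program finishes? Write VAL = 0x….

VAL = 0x0e

[0] flags=0010 → (cmp)
[1] flags=0010 MI?F → skip
[2] flags=0010 LE?F → skip
[3] flags=0010 EQ?F → skip
[4] flags=0010 → (cmp)
[5] flags=0010 MI?F → skip
[6] flags=0010 LS?F → skip
[7] flags=0010 MI?F → skip
[8] flags=1010 → (cmp)
[9] flags=1010 HI?T → r2=0x0e
[10] flags=1010 GT?F → skip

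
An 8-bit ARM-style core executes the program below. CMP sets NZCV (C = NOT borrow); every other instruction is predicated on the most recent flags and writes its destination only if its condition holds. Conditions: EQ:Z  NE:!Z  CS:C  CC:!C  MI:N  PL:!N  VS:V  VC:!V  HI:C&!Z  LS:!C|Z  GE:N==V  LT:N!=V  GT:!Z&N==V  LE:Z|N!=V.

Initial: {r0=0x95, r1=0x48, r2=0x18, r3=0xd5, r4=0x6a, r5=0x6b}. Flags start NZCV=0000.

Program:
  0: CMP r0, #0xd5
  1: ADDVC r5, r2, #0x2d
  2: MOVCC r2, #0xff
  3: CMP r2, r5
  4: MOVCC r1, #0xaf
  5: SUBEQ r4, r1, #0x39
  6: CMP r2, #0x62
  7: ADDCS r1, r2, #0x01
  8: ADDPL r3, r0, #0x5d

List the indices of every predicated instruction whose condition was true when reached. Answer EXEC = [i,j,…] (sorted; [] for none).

[0] flags=1000 → (cmp)
[1] flags=1000 VC?T → r5=0x45
[2] flags=1000 CC?T → r2=0xff
[3] flags=1010 → (cmp)
[4] flags=1010 CC?F → skip
[5] flags=1010 EQ?F → skip
[6] flags=1010 → (cmp)
[7] flags=1010 CS?T → r1=0x00
[8] flags=1010 PL?F → skip

EXEC = [1,2,7]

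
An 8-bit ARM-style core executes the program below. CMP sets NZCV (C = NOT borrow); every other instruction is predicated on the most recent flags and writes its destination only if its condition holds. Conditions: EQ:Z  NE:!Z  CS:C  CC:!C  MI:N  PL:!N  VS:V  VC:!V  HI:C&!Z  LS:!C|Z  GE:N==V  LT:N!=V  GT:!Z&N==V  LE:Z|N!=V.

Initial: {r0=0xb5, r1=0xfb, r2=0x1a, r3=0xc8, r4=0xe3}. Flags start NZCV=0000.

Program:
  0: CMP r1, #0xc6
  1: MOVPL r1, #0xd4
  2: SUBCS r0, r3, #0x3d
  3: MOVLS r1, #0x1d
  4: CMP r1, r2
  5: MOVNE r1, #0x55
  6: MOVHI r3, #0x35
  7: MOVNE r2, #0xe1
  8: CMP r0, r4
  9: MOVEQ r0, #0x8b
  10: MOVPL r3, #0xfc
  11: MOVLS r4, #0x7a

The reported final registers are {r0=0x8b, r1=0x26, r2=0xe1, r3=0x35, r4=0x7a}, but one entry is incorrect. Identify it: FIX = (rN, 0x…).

[0] flags=0010 → (cmp)
[1] flags=0010 PL?T → r1=0xd4
[2] flags=0010 CS?T → r0=0x8b
[3] flags=0010 LS?F → skip
[4] flags=1010 → (cmp)
[5] flags=1010 NE?T → r1=0x55
[6] flags=1010 HI?T → r3=0x35
[7] flags=1010 NE?T → r2=0xe1
[8] flags=1000 → (cmp)
[9] flags=1000 EQ?F → skip
[10] flags=1000 PL?F → skip
[11] flags=1000 LS?T → r4=0x7a

FIX = (r1, 0x55)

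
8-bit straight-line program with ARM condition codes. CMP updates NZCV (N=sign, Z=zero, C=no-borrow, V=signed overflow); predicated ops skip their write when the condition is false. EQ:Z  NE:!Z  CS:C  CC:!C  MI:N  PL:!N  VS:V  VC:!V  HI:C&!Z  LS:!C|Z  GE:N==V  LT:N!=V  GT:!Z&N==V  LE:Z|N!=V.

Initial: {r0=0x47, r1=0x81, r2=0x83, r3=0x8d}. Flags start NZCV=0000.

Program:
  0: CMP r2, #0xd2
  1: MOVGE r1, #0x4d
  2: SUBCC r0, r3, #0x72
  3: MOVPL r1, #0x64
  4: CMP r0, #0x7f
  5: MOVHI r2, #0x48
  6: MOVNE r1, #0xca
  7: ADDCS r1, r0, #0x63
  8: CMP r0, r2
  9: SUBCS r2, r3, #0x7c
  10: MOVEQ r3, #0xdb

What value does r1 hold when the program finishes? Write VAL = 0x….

VAL = 0xca

0: ✓ CMP  NZCV=1000
1: · MOVGE
2: ✓ SUBCC  r0←0x1b
3: · MOVPL
4: ✓ CMP  NZCV=1000
5: · MOVHI
6: ✓ MOVNE  r1←0xca
7: · ADDCS
8: ✓ CMP  NZCV=1001
9: · SUBCS
10: · MOVEQ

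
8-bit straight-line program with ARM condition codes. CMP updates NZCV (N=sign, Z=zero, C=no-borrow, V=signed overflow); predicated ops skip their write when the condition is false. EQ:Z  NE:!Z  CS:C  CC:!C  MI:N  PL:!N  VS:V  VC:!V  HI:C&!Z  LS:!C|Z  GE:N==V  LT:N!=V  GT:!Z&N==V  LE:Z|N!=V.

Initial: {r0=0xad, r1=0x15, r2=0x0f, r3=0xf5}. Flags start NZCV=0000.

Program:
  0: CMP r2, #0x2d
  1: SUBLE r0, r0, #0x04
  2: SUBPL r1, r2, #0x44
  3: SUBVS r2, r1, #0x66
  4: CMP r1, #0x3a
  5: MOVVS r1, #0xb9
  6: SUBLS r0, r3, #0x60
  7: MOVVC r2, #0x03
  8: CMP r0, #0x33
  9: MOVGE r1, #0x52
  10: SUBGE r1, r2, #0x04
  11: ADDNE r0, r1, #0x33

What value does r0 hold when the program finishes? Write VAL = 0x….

0: ✓ CMP  NZCV=1000
1: ✓ SUBLE  r0←0xa9
2: · SUBPL
3: · SUBVS
4: ✓ CMP  NZCV=1000
5: · MOVVS
6: ✓ SUBLS  r0←0x95
7: ✓ MOVVC  r2←0x03
8: ✓ CMP  NZCV=0011
9: · MOVGE
10: · SUBGE
11: ✓ ADDNE  r0←0x48

VAL = 0x48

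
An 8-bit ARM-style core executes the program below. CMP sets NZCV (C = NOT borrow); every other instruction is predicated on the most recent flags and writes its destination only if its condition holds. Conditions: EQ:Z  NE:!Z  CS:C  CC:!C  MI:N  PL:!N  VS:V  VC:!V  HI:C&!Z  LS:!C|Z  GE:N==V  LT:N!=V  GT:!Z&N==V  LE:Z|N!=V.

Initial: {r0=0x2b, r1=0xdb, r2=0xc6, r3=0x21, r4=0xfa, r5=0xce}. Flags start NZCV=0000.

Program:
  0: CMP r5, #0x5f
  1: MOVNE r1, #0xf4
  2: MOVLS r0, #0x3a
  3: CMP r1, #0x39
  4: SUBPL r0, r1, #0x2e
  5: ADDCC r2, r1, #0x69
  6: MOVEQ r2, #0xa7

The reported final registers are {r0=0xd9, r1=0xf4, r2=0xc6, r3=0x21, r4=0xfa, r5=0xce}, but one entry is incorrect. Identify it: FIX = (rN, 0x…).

FIX = (r0, 0x2b)

[0] flags=0011 → (cmp)
[1] flags=0011 NE?T → r1=0xf4
[2] flags=0011 LS?F → skip
[3] flags=1010 → (cmp)
[4] flags=1010 PL?F → skip
[5] flags=1010 CC?F → skip
[6] flags=1010 EQ?F → skip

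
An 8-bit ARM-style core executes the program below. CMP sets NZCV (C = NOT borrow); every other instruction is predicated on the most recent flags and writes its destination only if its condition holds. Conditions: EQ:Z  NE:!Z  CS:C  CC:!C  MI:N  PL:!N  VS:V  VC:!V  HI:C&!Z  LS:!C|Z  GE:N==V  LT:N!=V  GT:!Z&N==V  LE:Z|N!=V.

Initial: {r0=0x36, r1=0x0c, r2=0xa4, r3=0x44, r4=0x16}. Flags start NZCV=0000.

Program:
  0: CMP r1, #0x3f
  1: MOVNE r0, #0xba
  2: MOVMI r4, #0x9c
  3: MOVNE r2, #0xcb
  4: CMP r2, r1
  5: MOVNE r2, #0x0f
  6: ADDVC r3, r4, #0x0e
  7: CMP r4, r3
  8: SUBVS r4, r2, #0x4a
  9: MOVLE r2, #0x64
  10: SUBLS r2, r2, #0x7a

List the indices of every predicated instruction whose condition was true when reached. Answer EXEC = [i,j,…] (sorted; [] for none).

[0] flags=1000 → (cmp)
[1] flags=1000 NE?T → r0=0xba
[2] flags=1000 MI?T → r4=0x9c
[3] flags=1000 NE?T → r2=0xcb
[4] flags=1010 → (cmp)
[5] flags=1010 NE?T → r2=0x0f
[6] flags=1010 VC?T → r3=0xaa
[7] flags=1000 → (cmp)
[8] flags=1000 VS?F → skip
[9] flags=1000 LE?T → r2=0x64
[10] flags=1000 LS?T → r2=0xea

EXEC = [1,2,3,5,6,9,10]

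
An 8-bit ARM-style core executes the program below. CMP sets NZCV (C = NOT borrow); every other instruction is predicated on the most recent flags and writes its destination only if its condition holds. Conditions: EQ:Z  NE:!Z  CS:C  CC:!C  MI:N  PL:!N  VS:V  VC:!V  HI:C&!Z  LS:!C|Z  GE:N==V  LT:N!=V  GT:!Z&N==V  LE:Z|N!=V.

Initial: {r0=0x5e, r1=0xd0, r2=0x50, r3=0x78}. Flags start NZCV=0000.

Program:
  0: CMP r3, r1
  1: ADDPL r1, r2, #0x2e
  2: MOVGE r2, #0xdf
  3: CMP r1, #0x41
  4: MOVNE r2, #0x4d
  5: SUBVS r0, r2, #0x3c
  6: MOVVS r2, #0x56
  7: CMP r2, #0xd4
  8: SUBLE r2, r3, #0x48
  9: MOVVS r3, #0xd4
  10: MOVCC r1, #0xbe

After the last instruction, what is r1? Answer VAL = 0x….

[0] flags=1001 → (cmp)
[1] flags=1001 PL?F → skip
[2] flags=1001 GE?T → r2=0xdf
[3] flags=1010 → (cmp)
[4] flags=1010 NE?T → r2=0x4d
[5] flags=1010 VS?F → skip
[6] flags=1010 VS?F → skip
[7] flags=0000 → (cmp)
[8] flags=0000 LE?F → skip
[9] flags=0000 VS?F → skip
[10] flags=0000 CC?T → r1=0xbe

VAL = 0xbe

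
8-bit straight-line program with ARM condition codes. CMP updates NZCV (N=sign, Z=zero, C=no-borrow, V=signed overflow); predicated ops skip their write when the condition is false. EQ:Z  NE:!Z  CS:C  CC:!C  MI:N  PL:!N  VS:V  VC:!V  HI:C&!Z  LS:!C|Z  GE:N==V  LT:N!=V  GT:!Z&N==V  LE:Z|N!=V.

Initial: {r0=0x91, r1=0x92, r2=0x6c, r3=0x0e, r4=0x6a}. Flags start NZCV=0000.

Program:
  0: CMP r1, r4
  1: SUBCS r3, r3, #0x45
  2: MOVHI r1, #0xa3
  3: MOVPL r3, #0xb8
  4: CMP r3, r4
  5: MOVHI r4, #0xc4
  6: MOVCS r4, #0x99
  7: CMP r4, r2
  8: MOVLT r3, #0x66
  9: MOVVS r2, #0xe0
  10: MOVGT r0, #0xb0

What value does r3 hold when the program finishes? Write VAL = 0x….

0: ✓ CMP  NZCV=0011
1: ✓ SUBCS  r3←0xc9
2: ✓ MOVHI  r1←0xa3
3: ✓ MOVPL  r3←0xb8
4: ✓ CMP  NZCV=0011
5: ✓ MOVHI  r4←0xc4
6: ✓ MOVCS  r4←0x99
7: ✓ CMP  NZCV=0011
8: ✓ MOVLT  r3←0x66
9: ✓ MOVVS  r2←0xe0
10: · MOVGT

VAL = 0x66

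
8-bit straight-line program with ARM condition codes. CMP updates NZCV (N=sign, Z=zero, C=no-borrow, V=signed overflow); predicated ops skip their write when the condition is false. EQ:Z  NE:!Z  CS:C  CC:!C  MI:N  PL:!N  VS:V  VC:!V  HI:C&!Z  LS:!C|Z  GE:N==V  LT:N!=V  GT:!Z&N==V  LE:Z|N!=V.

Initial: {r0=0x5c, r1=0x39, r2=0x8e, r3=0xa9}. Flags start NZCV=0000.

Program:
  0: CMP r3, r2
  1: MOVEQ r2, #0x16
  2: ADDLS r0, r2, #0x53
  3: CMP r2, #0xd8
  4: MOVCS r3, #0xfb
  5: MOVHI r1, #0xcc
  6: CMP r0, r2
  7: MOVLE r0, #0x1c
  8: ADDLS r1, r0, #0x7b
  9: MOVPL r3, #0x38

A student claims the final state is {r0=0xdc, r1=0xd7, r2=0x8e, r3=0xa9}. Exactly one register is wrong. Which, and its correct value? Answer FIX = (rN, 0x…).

0: ✓ CMP  NZCV=0010
1: · MOVEQ
2: · ADDLS
3: ✓ CMP  NZCV=1000
4: · MOVCS
5: · MOVHI
6: ✓ CMP  NZCV=1001
7: · MOVLE
8: ✓ ADDLS  r1←0xd7
9: · MOVPL

FIX = (r0, 0x5c)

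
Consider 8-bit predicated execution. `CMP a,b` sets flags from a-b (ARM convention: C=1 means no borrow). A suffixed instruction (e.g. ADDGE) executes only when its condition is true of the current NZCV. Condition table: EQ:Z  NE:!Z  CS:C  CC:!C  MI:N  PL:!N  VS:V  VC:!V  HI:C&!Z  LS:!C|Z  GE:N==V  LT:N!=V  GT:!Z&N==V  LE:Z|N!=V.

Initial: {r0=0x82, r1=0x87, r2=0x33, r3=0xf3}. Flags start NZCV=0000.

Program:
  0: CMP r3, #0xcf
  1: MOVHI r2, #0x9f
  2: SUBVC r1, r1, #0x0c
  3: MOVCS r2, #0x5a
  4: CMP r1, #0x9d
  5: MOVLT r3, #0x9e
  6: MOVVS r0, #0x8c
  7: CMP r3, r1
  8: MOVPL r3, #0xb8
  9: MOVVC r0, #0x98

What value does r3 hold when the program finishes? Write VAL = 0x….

[0] flags=0010 → (cmp)
[1] flags=0010 HI?T → r2=0x9f
[2] flags=0010 VC?T → r1=0x7b
[3] flags=0010 CS?T → r2=0x5a
[4] flags=1001 → (cmp)
[5] flags=1001 LT?F → skip
[6] flags=1001 VS?T → r0=0x8c
[7] flags=0011 → (cmp)
[8] flags=0011 PL?T → r3=0xb8
[9] flags=0011 VC?F → skip

VAL = 0xb8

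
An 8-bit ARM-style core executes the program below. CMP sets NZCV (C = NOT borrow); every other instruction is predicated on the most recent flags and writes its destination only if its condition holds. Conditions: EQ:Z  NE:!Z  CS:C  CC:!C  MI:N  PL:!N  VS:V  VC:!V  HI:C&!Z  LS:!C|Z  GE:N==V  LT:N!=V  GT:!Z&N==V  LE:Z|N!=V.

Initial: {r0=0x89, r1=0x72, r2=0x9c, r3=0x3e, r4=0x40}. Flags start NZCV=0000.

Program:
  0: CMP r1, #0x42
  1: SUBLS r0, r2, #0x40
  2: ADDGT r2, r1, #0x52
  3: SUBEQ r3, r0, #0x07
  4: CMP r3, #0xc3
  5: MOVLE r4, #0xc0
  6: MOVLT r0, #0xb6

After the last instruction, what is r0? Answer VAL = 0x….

0: ✓ CMP  NZCV=0010
1: · SUBLS
2: ✓ ADDGT  r2←0xc4
3: · SUBEQ
4: ✓ CMP  NZCV=0000
5: · MOVLE
6: · MOVLT

VAL = 0x89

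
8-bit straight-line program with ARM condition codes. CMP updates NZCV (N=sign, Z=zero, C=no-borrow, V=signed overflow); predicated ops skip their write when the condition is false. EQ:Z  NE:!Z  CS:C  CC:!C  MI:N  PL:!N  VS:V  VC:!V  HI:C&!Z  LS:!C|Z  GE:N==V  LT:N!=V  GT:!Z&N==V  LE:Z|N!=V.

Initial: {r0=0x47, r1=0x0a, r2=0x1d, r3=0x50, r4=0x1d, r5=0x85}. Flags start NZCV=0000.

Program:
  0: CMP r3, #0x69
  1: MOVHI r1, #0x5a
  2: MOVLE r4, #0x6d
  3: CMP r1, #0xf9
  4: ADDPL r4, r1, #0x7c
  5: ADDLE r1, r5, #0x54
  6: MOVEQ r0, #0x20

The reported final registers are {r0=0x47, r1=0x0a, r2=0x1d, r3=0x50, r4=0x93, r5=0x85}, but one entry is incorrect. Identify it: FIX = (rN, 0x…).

FIX = (r4, 0x86)

0: ✓ CMP  NZCV=1000
1: · MOVHI
2: ✓ MOVLE  r4←0x6d
3: ✓ CMP  NZCV=0000
4: ✓ ADDPL  r4←0x86
5: · ADDLE
6: · MOVEQ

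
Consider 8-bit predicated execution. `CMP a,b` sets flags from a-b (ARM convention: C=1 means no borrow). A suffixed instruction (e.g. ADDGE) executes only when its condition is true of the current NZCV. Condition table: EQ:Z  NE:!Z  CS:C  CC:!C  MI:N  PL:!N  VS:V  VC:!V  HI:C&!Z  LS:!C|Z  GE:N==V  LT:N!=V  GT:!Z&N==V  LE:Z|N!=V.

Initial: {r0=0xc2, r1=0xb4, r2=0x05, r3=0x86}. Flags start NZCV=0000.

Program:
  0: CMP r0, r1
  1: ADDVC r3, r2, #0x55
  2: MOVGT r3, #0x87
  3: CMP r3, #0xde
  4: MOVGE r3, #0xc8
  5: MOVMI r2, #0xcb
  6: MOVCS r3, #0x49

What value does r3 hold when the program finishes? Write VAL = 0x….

VAL = 0x87

[0] flags=0010 → (cmp)
[1] flags=0010 VC?T → r3=0x5a
[2] flags=0010 GT?T → r3=0x87
[3] flags=1000 → (cmp)
[4] flags=1000 GE?F → skip
[5] flags=1000 MI?T → r2=0xcb
[6] flags=1000 CS?F → skip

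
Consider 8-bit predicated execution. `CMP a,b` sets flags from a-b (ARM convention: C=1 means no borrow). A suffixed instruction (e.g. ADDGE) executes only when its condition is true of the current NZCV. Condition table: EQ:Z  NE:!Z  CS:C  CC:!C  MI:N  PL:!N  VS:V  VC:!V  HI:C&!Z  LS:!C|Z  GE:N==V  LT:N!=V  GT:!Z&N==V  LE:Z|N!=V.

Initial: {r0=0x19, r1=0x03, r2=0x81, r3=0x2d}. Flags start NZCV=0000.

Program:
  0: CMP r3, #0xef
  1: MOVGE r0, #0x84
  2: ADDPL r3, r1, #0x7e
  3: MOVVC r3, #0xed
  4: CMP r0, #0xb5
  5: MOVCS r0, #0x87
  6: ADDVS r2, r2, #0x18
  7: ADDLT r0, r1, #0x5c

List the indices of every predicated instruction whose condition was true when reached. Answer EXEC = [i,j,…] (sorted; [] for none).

EXEC = [1,2,3,7]

0: ✓ CMP  NZCV=0000
1: ✓ MOVGE  r0←0x84
2: ✓ ADDPL  r3←0x81
3: ✓ MOVVC  r3←0xed
4: ✓ CMP  NZCV=1000
5: · MOVCS
6: · ADDVS
7: ✓ ADDLT  r0←0x5f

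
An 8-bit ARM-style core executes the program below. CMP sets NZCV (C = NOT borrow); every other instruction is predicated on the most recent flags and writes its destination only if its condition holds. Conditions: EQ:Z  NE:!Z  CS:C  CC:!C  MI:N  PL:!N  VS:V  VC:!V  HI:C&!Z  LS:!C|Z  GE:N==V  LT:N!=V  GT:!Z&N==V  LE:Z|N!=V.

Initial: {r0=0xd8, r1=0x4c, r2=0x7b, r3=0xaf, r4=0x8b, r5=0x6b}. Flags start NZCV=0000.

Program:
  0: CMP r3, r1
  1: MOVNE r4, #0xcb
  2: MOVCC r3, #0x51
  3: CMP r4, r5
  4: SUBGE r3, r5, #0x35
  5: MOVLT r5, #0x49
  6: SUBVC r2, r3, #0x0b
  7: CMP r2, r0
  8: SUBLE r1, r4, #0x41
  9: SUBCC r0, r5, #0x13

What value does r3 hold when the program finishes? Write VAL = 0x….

VAL = 0xaf

[0] flags=0011 → (cmp)
[1] flags=0011 NE?T → r4=0xcb
[2] flags=0011 CC?F → skip
[3] flags=0011 → (cmp)
[4] flags=0011 GE?F → skip
[5] flags=0011 LT?T → r5=0x49
[6] flags=0011 VC?F → skip
[7] flags=1001 → (cmp)
[8] flags=1001 LE?F → skip
[9] flags=1001 CC?T → r0=0x36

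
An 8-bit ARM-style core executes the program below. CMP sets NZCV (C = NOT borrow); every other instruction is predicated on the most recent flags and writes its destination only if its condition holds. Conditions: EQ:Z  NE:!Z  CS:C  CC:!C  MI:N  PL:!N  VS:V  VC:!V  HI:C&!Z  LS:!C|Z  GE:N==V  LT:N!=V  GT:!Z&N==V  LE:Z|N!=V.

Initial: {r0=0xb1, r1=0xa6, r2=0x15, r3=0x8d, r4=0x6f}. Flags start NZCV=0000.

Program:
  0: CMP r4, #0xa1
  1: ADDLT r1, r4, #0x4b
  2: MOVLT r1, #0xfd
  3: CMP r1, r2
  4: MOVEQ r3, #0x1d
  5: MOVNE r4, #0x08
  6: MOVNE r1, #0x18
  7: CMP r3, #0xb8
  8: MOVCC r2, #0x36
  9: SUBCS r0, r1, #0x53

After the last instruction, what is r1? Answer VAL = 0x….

0: ✓ CMP  NZCV=1001
1: · ADDLT
2: · MOVLT
3: ✓ CMP  NZCV=1010
4: · MOVEQ
5: ✓ MOVNE  r4←0x08
6: ✓ MOVNE  r1←0x18
7: ✓ CMP  NZCV=1000
8: ✓ MOVCC  r2←0x36
9: · SUBCS

VAL = 0x18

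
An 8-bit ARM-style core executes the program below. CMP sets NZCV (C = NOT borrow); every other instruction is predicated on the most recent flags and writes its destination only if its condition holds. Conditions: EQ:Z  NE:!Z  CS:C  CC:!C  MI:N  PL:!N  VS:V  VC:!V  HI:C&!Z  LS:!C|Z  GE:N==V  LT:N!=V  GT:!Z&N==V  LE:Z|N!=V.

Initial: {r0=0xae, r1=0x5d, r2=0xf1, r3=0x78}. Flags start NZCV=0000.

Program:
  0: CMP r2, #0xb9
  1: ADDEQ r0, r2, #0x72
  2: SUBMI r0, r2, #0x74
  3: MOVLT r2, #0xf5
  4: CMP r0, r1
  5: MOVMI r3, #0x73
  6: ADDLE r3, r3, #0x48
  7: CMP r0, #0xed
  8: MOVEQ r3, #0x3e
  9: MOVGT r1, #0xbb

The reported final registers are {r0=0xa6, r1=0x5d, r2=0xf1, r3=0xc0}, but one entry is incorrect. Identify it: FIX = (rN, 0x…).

FIX = (r0, 0xae)

0: ✓ CMP  NZCV=0010
1: · ADDEQ
2: · SUBMI
3: · MOVLT
4: ✓ CMP  NZCV=0011
5: · MOVMI
6: ✓ ADDLE  r3←0xc0
7: ✓ CMP  NZCV=1000
8: · MOVEQ
9: · MOVGT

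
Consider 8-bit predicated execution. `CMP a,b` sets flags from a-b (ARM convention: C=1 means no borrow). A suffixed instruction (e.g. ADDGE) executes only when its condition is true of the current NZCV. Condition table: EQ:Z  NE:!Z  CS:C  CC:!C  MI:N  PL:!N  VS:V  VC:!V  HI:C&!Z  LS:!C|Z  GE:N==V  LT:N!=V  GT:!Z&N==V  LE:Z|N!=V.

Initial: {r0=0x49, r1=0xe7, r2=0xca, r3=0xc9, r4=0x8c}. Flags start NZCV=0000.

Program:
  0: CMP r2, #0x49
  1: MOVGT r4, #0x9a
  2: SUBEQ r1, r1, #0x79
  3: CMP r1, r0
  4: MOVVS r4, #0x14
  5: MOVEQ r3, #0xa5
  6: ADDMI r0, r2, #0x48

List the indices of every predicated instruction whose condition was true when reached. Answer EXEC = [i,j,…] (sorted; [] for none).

0: ✓ CMP  NZCV=1010
1: · MOVGT
2: · SUBEQ
3: ✓ CMP  NZCV=1010
4: · MOVVS
5: · MOVEQ
6: ✓ ADDMI  r0←0x12

EXEC = [6]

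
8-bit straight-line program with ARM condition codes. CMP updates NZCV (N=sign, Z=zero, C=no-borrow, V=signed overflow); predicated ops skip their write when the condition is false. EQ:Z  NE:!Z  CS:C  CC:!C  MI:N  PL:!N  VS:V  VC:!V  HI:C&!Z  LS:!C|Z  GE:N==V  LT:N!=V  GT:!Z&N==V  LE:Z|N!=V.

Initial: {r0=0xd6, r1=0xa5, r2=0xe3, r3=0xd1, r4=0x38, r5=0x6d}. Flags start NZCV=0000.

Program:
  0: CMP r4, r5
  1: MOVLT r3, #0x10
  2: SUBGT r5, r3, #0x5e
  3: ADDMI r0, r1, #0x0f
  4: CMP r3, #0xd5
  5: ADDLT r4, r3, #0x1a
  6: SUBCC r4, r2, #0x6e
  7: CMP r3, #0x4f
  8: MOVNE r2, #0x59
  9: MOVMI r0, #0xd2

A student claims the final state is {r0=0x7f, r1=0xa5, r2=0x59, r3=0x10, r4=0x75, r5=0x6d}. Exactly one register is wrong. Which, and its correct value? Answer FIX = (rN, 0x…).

[0] flags=1000 → (cmp)
[1] flags=1000 LT?T → r3=0x10
[2] flags=1000 GT?F → skip
[3] flags=1000 MI?T → r0=0xb4
[4] flags=0000 → (cmp)
[5] flags=0000 LT?F → skip
[6] flags=0000 CC?T → r4=0x75
[7] flags=1000 → (cmp)
[8] flags=1000 NE?T → r2=0x59
[9] flags=1000 MI?T → r0=0xd2

FIX = (r0, 0xd2)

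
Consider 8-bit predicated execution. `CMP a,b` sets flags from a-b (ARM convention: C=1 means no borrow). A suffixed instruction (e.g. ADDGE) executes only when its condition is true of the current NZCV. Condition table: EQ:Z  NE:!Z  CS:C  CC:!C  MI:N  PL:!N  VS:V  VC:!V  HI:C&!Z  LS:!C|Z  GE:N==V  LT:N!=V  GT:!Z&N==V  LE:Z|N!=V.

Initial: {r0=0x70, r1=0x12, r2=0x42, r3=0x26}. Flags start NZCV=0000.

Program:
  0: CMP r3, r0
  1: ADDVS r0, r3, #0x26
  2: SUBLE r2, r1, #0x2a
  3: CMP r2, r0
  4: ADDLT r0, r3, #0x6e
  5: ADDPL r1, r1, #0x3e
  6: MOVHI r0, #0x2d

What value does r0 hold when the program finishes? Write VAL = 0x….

VAL = 0x2d

[0] flags=1000 → (cmp)
[1] flags=1000 VS?F → skip
[2] flags=1000 LE?T → r2=0xe8
[3] flags=0011 → (cmp)
[4] flags=0011 LT?T → r0=0x94
[5] flags=0011 PL?T → r1=0x50
[6] flags=0011 HI?T → r0=0x2d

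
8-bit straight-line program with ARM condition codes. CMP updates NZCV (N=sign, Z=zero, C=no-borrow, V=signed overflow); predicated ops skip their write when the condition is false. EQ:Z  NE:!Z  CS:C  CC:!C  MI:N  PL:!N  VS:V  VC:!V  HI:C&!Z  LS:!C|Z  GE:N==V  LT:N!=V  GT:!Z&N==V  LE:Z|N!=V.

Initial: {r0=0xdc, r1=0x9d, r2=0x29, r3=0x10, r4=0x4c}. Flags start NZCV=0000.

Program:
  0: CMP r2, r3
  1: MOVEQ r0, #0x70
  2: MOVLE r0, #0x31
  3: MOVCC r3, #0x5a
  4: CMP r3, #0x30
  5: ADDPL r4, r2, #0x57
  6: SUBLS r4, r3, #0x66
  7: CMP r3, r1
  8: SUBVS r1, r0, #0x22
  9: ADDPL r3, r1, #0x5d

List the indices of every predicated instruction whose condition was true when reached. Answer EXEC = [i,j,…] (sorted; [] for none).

[0] flags=0010 → (cmp)
[1] flags=0010 EQ?F → skip
[2] flags=0010 LE?F → skip
[3] flags=0010 CC?F → skip
[4] flags=1000 → (cmp)
[5] flags=1000 PL?F → skip
[6] flags=1000 LS?T → r4=0xaa
[7] flags=0000 → (cmp)
[8] flags=0000 VS?F → skip
[9] flags=0000 PL?T → r3=0xfa

EXEC = [6,9]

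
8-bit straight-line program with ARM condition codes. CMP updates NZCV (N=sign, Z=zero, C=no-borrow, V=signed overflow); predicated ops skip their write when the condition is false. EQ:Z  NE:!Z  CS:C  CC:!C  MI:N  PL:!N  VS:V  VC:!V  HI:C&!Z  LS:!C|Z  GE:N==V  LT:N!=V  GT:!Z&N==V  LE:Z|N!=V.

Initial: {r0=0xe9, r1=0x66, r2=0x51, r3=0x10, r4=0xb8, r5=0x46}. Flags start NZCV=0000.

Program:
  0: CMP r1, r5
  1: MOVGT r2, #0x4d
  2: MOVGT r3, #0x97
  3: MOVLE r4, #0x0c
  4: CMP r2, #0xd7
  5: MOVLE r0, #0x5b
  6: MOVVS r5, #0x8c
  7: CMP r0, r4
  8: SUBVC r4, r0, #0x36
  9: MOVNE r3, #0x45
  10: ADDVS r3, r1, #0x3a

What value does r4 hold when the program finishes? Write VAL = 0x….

0: ✓ CMP  NZCV=0010
1: ✓ MOVGT  r2←0x4d
2: ✓ MOVGT  r3←0x97
3: · MOVLE
4: ✓ CMP  NZCV=0000
5: · MOVLE
6: · MOVVS
7: ✓ CMP  NZCV=0010
8: ✓ SUBVC  r4←0xb3
9: ✓ MOVNE  r3←0x45
10: · ADDVS

VAL = 0xb3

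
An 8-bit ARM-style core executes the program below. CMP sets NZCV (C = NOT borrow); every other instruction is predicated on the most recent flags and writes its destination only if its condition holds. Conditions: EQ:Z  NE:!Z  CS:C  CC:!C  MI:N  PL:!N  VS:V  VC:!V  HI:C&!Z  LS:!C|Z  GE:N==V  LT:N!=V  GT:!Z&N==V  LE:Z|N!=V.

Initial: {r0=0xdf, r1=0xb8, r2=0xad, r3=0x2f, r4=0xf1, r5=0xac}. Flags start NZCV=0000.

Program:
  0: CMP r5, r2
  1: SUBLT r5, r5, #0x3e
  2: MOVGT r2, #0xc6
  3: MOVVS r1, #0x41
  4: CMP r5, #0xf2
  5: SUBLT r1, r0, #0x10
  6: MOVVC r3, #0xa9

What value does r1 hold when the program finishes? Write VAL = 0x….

[0] flags=1000 → (cmp)
[1] flags=1000 LT?T → r5=0x6e
[2] flags=1000 GT?F → skip
[3] flags=1000 VS?F → skip
[4] flags=0000 → (cmp)
[5] flags=0000 LT?F → skip
[6] flags=0000 VC?T → r3=0xa9

VAL = 0xb8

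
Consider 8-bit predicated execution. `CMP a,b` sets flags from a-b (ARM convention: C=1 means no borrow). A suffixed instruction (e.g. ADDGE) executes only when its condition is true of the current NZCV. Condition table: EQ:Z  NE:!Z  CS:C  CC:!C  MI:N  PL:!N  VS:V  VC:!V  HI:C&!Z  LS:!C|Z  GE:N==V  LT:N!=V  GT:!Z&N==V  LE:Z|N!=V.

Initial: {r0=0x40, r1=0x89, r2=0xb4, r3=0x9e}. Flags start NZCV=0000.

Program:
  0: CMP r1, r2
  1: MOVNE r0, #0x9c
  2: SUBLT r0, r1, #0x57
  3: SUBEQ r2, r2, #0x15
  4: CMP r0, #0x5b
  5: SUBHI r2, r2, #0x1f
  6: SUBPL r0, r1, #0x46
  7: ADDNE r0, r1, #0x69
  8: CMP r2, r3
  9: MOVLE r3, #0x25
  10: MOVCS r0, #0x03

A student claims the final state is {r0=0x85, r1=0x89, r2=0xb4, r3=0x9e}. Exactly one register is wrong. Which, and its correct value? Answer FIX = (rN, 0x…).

FIX = (r0, 0x03)

0: ✓ CMP  NZCV=1000
1: ✓ MOVNE  r0←0x9c
2: ✓ SUBLT  r0←0x32
3: · SUBEQ
4: ✓ CMP  NZCV=1000
5: · SUBHI
6: · SUBPL
7: ✓ ADDNE  r0←0xf2
8: ✓ CMP  NZCV=0010
9: · MOVLE
10: ✓ MOVCS  r0←0x03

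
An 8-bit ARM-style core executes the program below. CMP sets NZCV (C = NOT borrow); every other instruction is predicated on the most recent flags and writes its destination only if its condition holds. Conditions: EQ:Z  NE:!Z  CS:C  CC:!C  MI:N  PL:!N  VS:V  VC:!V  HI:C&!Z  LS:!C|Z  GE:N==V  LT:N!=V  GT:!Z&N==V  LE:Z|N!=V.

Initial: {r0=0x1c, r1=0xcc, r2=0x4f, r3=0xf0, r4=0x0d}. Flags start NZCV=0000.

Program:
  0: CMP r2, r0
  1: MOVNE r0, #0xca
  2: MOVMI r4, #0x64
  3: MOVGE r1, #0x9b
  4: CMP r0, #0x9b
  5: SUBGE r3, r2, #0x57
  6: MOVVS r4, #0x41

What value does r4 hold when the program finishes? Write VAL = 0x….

[0] flags=0010 → (cmp)
[1] flags=0010 NE?T → r0=0xca
[2] flags=0010 MI?F → skip
[3] flags=0010 GE?T → r1=0x9b
[4] flags=0010 → (cmp)
[5] flags=0010 GE?T → r3=0xf8
[6] flags=0010 VS?F → skip

VAL = 0x0d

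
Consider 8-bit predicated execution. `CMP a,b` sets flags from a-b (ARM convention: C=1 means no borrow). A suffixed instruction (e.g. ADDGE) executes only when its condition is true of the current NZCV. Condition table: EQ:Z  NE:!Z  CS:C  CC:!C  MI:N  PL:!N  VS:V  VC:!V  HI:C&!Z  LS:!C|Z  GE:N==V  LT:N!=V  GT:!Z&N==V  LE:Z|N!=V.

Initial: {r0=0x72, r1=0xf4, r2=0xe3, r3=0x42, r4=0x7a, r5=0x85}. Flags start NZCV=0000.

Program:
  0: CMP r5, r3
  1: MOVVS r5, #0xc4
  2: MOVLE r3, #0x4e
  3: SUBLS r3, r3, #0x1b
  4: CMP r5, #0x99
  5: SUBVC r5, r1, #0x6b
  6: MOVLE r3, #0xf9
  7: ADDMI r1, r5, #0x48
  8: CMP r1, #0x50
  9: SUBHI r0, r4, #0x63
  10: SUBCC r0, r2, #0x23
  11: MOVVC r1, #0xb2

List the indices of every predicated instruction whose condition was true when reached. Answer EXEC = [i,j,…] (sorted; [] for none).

EXEC = [1,2,5,9,11]

0: ✓ CMP  NZCV=0011
1: ✓ MOVVS  r5←0xc4
2: ✓ MOVLE  r3←0x4e
3: · SUBLS
4: ✓ CMP  NZCV=0010
5: ✓ SUBVC  r5←0x89
6: · MOVLE
7: · ADDMI
8: ✓ CMP  NZCV=1010
9: ✓ SUBHI  r0←0x17
10: · SUBCC
11: ✓ MOVVC  r1←0xb2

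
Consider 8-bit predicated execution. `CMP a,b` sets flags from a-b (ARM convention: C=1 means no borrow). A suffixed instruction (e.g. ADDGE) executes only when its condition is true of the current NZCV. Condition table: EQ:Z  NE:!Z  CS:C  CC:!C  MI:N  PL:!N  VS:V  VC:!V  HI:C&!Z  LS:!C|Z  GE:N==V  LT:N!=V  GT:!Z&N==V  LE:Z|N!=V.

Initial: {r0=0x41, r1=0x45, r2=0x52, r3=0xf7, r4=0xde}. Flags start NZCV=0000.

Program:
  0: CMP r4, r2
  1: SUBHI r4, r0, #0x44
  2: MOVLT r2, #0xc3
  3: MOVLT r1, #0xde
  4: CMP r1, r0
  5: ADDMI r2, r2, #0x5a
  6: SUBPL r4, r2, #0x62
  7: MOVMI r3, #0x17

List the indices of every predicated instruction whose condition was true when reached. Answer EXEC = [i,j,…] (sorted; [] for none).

[0] flags=1010 → (cmp)
[1] flags=1010 HI?T → r4=0xfd
[2] flags=1010 LT?T → r2=0xc3
[3] flags=1010 LT?T → r1=0xde
[4] flags=1010 → (cmp)
[5] flags=1010 MI?T → r2=0x1d
[6] flags=1010 PL?F → skip
[7] flags=1010 MI?T → r3=0x17

EXEC = [1,2,3,5,7]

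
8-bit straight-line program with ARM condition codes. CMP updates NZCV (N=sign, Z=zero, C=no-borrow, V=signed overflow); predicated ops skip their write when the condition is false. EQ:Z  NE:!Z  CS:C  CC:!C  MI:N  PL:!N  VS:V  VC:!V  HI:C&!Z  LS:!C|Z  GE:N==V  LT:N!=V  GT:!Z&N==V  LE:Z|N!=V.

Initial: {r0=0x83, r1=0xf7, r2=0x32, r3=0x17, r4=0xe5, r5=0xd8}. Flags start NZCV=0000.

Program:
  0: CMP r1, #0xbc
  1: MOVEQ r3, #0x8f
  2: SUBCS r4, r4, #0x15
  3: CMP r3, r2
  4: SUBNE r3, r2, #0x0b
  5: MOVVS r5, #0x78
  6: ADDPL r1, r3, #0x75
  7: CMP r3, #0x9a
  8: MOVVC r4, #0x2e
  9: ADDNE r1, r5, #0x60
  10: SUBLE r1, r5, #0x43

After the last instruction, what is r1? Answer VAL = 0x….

0: ✓ CMP  NZCV=0010
1: · MOVEQ
2: ✓ SUBCS  r4←0xd0
3: ✓ CMP  NZCV=1000
4: ✓ SUBNE  r3←0x27
5: · MOVVS
6: · ADDPL
7: ✓ CMP  NZCV=1001
8: · MOVVC
9: ✓ ADDNE  r1←0x38
10: · SUBLE

VAL = 0x38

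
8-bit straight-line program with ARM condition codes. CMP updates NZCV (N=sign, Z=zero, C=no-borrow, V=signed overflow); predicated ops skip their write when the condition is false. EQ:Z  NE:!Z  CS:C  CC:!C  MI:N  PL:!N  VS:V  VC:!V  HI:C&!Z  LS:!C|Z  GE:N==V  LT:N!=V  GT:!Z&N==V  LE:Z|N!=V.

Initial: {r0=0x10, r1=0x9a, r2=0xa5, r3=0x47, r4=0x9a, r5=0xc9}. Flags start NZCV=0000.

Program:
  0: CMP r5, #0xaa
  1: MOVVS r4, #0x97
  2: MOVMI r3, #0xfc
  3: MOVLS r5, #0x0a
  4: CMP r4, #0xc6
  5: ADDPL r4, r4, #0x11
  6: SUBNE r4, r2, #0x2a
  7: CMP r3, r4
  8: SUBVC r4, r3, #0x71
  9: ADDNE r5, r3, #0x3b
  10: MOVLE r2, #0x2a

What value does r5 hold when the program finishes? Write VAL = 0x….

VAL = 0x82

0: ✓ CMP  NZCV=0010
1: · MOVVS
2: · MOVMI
3: · MOVLS
4: ✓ CMP  NZCV=1000
5: · ADDPL
6: ✓ SUBNE  r4←0x7b
7: ✓ CMP  NZCV=1000
8: ✓ SUBVC  r4←0xd6
9: ✓ ADDNE  r5←0x82
10: ✓ MOVLE  r2←0x2a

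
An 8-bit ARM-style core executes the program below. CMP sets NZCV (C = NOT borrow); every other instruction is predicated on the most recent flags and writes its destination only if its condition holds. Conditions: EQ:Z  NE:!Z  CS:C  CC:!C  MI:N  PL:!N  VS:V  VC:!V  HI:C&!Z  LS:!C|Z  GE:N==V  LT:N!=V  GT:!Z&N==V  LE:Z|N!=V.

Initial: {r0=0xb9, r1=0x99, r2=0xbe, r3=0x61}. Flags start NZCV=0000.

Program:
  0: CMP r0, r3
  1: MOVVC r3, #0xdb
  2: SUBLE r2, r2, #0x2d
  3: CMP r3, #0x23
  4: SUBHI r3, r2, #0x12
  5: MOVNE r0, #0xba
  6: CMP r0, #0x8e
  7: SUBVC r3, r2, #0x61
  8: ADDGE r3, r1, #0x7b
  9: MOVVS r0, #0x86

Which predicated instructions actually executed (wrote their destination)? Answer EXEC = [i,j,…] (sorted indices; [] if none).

EXEC = [2,4,5,7,8]

[0] flags=0011 → (cmp)
[1] flags=0011 VC?F → skip
[2] flags=0011 LE?T → r2=0x91
[3] flags=0010 → (cmp)
[4] flags=0010 HI?T → r3=0x7f
[5] flags=0010 NE?T → r0=0xba
[6] flags=0010 → (cmp)
[7] flags=0010 VC?T → r3=0x30
[8] flags=0010 GE?T → r3=0x14
[9] flags=0010 VS?F → skip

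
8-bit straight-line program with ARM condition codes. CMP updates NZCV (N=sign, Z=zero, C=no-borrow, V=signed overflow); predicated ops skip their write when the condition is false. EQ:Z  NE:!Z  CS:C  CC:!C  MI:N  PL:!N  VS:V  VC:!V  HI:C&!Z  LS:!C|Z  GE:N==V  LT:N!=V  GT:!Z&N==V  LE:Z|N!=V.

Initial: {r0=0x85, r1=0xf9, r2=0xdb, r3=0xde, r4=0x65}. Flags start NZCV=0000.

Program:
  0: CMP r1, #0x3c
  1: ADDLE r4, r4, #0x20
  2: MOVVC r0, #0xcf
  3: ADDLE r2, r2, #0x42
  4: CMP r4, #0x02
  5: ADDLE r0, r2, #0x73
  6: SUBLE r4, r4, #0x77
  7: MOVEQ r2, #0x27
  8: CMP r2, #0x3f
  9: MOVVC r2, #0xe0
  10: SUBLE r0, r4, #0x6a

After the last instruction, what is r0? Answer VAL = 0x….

[0] flags=1010 → (cmp)
[1] flags=1010 LE?T → r4=0x85
[2] flags=1010 VC?T → r0=0xcf
[3] flags=1010 LE?T → r2=0x1d
[4] flags=1010 → (cmp)
[5] flags=1010 LE?T → r0=0x90
[6] flags=1010 LE?T → r4=0x0e
[7] flags=1010 EQ?F → skip
[8] flags=1000 → (cmp)
[9] flags=1000 VC?T → r2=0xe0
[10] flags=1000 LE?T → r0=0xa4

VAL = 0xa4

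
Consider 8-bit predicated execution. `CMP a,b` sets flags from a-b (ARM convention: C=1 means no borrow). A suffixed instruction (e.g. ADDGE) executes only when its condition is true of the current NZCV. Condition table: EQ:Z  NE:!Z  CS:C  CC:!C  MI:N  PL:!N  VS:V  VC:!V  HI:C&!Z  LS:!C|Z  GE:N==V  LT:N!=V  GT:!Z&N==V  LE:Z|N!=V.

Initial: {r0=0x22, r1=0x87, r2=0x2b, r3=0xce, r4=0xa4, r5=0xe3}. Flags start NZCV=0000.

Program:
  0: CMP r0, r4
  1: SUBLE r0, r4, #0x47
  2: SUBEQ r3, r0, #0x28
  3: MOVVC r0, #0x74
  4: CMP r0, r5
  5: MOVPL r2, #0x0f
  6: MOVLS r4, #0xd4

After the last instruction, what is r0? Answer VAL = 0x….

VAL = 0x74

0: ✓ CMP  NZCV=0000
1: · SUBLE
2: · SUBEQ
3: ✓ MOVVC  r0←0x74
4: ✓ CMP  NZCV=1001
5: · MOVPL
6: ✓ MOVLS  r4←0xd4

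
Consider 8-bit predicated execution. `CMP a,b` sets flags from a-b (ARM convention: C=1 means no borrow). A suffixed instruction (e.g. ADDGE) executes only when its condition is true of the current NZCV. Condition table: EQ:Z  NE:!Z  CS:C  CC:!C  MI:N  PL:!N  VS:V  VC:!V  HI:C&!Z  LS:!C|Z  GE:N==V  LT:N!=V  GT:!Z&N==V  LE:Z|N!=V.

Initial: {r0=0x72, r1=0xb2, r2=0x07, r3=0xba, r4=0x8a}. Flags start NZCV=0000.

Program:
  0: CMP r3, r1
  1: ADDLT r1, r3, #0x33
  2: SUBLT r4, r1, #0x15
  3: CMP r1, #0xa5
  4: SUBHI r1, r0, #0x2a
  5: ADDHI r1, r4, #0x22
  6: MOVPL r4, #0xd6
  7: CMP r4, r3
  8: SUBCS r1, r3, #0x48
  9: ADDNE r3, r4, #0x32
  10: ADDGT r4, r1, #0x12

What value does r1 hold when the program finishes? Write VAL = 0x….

0: ✓ CMP  NZCV=0010
1: · ADDLT
2: · SUBLT
3: ✓ CMP  NZCV=0010
4: ✓ SUBHI  r1←0x48
5: ✓ ADDHI  r1←0xac
6: ✓ MOVPL  r4←0xd6
7: ✓ CMP  NZCV=0010
8: ✓ SUBCS  r1←0x72
9: ✓ ADDNE  r3←0x08
10: ✓ ADDGT  r4←0x84

VAL = 0x72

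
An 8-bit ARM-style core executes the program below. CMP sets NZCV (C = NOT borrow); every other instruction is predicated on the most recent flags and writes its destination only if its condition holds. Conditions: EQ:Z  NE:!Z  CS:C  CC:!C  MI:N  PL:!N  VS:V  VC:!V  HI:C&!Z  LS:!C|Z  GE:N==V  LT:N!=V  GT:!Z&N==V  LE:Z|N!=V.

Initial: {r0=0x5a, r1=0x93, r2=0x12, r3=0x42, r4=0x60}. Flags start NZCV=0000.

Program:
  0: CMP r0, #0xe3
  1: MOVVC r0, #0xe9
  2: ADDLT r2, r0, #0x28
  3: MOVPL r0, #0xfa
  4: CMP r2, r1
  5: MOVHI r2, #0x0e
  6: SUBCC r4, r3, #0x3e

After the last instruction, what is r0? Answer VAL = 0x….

VAL = 0xfa

0: ✓ CMP  NZCV=0000
1: ✓ MOVVC  r0←0xe9
2: · ADDLT
3: ✓ MOVPL  r0←0xfa
4: ✓ CMP  NZCV=0000
5: · MOVHI
6: ✓ SUBCC  r4←0x04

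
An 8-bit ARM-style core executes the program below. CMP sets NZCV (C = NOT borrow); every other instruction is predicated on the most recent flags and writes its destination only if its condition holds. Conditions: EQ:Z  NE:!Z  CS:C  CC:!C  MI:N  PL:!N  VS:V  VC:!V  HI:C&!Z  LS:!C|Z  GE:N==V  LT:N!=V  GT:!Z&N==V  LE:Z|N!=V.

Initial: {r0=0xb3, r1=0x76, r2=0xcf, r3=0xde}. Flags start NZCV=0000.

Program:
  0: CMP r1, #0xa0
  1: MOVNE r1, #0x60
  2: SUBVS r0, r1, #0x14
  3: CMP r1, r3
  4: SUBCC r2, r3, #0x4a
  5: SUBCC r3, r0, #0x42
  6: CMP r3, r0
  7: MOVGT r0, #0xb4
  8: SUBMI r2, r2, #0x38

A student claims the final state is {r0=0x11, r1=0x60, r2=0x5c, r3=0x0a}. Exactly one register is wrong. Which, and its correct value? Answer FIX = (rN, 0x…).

0: ✓ CMP  NZCV=1001
1: ✓ MOVNE  r1←0x60
2: ✓ SUBVS  r0←0x4c
3: ✓ CMP  NZCV=1001
4: ✓ SUBCC  r2←0x94
5: ✓ SUBCC  r3←0x0a
6: ✓ CMP  NZCV=1000
7: · MOVGT
8: ✓ SUBMI  r2←0x5c

FIX = (r0, 0x4c)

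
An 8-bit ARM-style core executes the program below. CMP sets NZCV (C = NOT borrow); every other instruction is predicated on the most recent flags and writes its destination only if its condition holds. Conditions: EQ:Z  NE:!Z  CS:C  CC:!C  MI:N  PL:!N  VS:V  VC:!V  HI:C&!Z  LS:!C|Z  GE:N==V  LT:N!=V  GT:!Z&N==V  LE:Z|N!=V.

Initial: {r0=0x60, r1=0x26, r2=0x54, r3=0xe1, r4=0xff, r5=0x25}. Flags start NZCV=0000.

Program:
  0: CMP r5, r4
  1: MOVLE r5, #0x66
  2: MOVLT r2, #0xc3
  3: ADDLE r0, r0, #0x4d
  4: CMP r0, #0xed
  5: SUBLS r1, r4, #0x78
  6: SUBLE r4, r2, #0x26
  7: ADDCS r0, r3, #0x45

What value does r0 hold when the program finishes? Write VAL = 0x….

VAL = 0x60

[0] flags=0000 → (cmp)
[1] flags=0000 LE?F → skip
[2] flags=0000 LT?F → skip
[3] flags=0000 LE?F → skip
[4] flags=0000 → (cmp)
[5] flags=0000 LS?T → r1=0x87
[6] flags=0000 LE?F → skip
[7] flags=0000 CS?F → skip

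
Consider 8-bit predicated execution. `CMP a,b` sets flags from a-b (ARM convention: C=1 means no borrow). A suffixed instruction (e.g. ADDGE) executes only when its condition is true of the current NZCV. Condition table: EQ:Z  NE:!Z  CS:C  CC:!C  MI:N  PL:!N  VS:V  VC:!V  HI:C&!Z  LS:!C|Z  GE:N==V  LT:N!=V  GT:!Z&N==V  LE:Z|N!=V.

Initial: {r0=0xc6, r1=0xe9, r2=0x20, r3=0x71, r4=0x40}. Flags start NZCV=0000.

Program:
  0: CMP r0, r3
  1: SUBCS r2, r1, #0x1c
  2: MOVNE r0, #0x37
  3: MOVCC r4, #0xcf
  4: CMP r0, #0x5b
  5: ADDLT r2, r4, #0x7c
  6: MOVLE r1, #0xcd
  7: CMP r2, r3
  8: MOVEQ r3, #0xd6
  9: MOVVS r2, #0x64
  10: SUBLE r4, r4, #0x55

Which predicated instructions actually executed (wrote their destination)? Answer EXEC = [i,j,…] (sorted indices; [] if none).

EXEC = [1,2,5,6,9,10]

0: ✓ CMP  NZCV=0011
1: ✓ SUBCS  r2←0xcd
2: ✓ MOVNE  r0←0x37
3: · MOVCC
4: ✓ CMP  NZCV=1000
5: ✓ ADDLT  r2←0xbc
6: ✓ MOVLE  r1←0xcd
7: ✓ CMP  NZCV=0011
8: · MOVEQ
9: ✓ MOVVS  r2←0x64
10: ✓ SUBLE  r4←0xeb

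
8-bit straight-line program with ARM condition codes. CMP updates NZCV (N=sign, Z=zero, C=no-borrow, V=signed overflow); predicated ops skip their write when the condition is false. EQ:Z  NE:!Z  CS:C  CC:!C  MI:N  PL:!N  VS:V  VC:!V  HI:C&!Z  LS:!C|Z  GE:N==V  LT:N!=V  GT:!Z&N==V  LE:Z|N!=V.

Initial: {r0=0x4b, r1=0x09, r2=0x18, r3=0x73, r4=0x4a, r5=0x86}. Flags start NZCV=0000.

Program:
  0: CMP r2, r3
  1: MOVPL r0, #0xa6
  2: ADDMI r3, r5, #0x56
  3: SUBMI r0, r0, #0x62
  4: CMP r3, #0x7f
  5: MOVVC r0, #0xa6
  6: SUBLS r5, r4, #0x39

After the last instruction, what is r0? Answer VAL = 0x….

[0] flags=1000 → (cmp)
[1] flags=1000 PL?F → skip
[2] flags=1000 MI?T → r3=0xdc
[3] flags=1000 MI?T → r0=0xe9
[4] flags=0011 → (cmp)
[5] flags=0011 VC?F → skip
[6] flags=0011 LS?F → skip

VAL = 0xe9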